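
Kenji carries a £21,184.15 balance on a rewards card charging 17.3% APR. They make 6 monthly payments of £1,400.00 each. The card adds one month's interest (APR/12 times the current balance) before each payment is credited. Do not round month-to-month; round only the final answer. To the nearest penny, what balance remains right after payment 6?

Monthly rate r = 17.3%/12 = 1.44167% = 0.0144167.
Each month: B ← B·(1+r) − £1,400.00.
Month 1: interest £305.40; balance after payment £20,089.55.
Month 2: interest £289.62; balance after payment £18,979.18.
Month 3: interest £273.62; balance after payment £17,852.80.
Month 4: interest £257.38; balance after payment £16,710.17.
Month 5: interest £240.91; balance after payment £15,551.08.
Month 6: interest £224.19; balance after payment £14,375.27.

£14,375.27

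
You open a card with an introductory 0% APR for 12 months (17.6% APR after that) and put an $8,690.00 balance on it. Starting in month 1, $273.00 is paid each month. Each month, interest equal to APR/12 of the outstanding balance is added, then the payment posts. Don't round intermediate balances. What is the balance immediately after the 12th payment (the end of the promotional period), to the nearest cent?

Promo months 1–12 at r₀ = 0%/12 = 0; months 13+ at r₁ = 17.6%/12 = 0.0146667.
After month 12 (no interest yet): B = $8,690.00 − 12·$273.00 = $5,414.00.

$5,414.00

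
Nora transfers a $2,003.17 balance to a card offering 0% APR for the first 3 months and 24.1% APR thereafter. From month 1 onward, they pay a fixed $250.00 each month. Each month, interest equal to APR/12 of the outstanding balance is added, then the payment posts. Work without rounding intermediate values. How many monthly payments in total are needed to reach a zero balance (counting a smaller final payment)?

9 months

Promo months 1–3 at r₀ = 0%/12 = 0; months 4+ at r₁ = 24.1%/12 = 0.0200833.
After month 3 (no interest yet): B = $2,003.17 − 3·$250.00 = $1,253.17.
Then at r₁ with $250.00/mo: n₂ = −ln(1 − r₁·B/P)/ln(1+r₁) ≈ 5.34 → 6 more payments.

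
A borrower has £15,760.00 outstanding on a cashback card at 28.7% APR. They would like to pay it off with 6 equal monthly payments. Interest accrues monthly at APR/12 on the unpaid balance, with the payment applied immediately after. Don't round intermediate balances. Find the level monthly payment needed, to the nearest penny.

£2,850.87

Monthly rate r = 28.7%/12 = 2.39167% = 0.0239167.
Level-payment amortization: P = B₀·r / (1 − (1+r)^(−n)) = 15760.00·0.0239167 / (1 − 1.02392^(−6)).
Denominator 1 − (1+r)^(−6) = 0.132214625.
P = 376.927 / 0.132214625 ≈ 2850.87.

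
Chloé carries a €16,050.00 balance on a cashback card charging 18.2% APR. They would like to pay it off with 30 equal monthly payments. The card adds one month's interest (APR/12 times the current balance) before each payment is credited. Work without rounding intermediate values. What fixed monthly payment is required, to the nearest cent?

Monthly rate r = 18.2%/12 = 1.51667% = 0.0151667.
Level-payment amortization: P = B₀·r / (1 − (1+r)^(−n)) = 16050.00·0.0151667 / (1 − 1.01517^(−30)).
Denominator 1 − (1+r)^(−30) = 0.363381102.
P = 243.425 / 0.363381102 ≈ 669.89.

€669.89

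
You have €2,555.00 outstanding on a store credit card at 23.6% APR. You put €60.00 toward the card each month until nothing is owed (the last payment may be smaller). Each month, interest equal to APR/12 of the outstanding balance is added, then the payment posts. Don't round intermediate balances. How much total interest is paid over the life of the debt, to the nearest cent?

Monthly rate r = 23.6%/12 = 1.96667% = 0.0196667.
Payoff takes n = ⌈−ln(1 − rB₀/P)/ln(1+r)⌉ = ⌈93.291⌉ = 94 payments; the last is €17.55.
Total paid = 93·€60.00 + €17.55 = €5,597.55.
Total interest = total paid − principal = €5,597.55 − €2,555.00 = €3,042.55.

€3,042.55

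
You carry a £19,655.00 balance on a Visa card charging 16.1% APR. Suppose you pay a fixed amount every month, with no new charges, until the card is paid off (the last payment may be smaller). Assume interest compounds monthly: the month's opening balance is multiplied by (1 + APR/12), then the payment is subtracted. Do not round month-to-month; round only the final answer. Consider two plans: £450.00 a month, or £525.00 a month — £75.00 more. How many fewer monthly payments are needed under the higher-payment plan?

Monthly rate r = 16.1%/12 = 1.34167% = 0.0134167.
At £450.00/mo: n = ⌈−ln(1 − rB₀/P)/ln(1+r)⌉ = 67 payments (last £78.14); total interest = total paid − £19,655.00 = £10,123.14.
At £525.00/mo: 53 payments (last £186.68); total interest £7,831.68.
Payments saved = 67 − 53 = 14.

14 fewer payments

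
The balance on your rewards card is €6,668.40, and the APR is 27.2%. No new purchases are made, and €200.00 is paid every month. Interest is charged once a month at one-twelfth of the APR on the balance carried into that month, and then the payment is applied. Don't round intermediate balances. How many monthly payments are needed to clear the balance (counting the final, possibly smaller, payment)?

63 months

Monthly rate r = 27.2%/12 = 2.26667% = 0.0226667.
Recurrence: B ← B·(1+r) − €200.00.
Month 1: interest €151.15; balance after payment €6,619.55.
Month 2: interest €150.04; balance after payment €6,569.59.
Closed form: n = −ln(1 − rB₀/P)/ln(1+r) = −ln(0.24425)/ln(1.02267) ≈ 62.889, so the balance reaches zero during payment 63.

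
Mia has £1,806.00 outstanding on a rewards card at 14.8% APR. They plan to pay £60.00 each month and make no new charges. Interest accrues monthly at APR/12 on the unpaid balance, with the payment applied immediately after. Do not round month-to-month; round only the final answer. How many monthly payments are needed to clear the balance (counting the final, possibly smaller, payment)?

Monthly rate r = 14.8%/12 = 1.23333% = 0.0123333.
Recurrence: B ← B·(1+r) − £60.00.
Month 1: interest £22.27; balance after payment £1,768.27.
Month 2: interest £21.81; balance after payment £1,730.08.
Closed form: n = −ln(1 − rB₀/P)/ln(1+r) = −ln(0.62877)/ln(1.01233) ≈ 37.853, so the balance reaches zero during payment 38.

38 payments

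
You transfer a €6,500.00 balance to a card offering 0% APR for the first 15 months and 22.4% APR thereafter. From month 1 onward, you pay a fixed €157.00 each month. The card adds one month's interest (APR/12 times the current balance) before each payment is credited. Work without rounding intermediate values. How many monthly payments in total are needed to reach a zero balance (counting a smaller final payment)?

52 months

Promo months 1–15 at r₀ = 0%/12 = 0; months 16+ at r₁ = 22.4%/12 = 0.0186667.
After month 15 (no interest yet): B = €6,500.00 − 15·€157.00 = €4,145.00.
Then at r₁ with €157.00/mo: n₂ = −ln(1 − r₁·B/P)/ln(1+r₁) ≈ 36.71 → 37 more payments.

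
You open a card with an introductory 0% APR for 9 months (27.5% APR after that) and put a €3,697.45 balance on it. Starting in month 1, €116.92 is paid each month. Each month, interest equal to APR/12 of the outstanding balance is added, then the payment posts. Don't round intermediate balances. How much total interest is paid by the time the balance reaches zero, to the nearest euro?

Promo months 1–9 at r₀ = 0%/12 = 0; months 10+ at r₁ = 27.5%/12 = 0.0229167.
After month 9 (no interest yet): B = €3,697.45 − 9·€116.92 = €2,645.17.
Then at r₁ with €116.92/mo: n₂ = −ln(1 − r₁·B/P)/ln(1+r₁) ≈ 32.25 → 33 more payments.
Total paid = 41·€116.92 + €29.72 = €4,823.44; interest = €4,823.44 − €3,697.45 = €1,125.99.

€1,126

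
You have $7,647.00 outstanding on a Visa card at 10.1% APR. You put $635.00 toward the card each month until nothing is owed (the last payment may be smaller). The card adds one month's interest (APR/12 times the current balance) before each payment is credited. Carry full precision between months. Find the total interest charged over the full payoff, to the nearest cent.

$450.28

Monthly rate r = 10.1%/12 = 0.841667% = 0.00841667.
Payoff takes n = ⌈−ln(1 − rB₀/P)/ln(1+r)⌉ = ⌈12.751⌉ = 13 payments; the last is $477.28.
Total paid = 12·$635.00 + $477.28 = $8,097.28.
Total interest = total paid − principal = $8,097.28 − $7,647.00 = $450.28.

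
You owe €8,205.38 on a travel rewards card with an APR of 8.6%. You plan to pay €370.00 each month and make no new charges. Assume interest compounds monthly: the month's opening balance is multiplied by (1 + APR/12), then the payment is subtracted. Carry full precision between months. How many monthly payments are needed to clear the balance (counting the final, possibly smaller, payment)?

25 payments

Monthly rate r = 8.6%/12 = 0.716667% = 0.00716667.
Recurrence: B ← B·(1+r) − €370.00.
Month 1: interest €58.81; balance after payment €7,894.19.
Month 2: interest €56.57; balance after payment €7,580.76.
Closed form: n = −ln(1 − rB₀/P)/ln(1+r) = −ln(0.84107)/ln(1.00717) ≈ 24.238, so the balance reaches zero during payment 25.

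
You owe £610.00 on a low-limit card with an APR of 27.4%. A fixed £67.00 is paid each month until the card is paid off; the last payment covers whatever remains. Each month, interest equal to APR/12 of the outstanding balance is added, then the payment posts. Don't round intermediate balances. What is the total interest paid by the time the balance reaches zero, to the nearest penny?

£81.78

Monthly rate r = 27.4%/12 = 2.28333% = 0.0228333.
Payoff takes n = ⌈−ln(1 − rB₀/P)/ln(1+r)⌉ = ⌈10.323⌉ = 11 payments; the last is £21.78.
Total paid = 10·£67.00 + £21.78 = £691.78.
Total interest = total paid − principal = £691.78 − £610.00 = £81.78.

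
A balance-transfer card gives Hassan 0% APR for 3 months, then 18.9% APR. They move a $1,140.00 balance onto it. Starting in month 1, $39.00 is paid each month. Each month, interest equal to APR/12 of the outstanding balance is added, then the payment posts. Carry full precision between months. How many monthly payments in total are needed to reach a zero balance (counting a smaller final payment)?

Promo months 1–3 at r₀ = 0%/12 = 0; months 4+ at r₁ = 18.9%/12 = 0.01575.
After month 3 (no interest yet): B = $1,140.00 − 3·$39.00 = $1,023.00.
Then at r₁ with $39.00/mo: n₂ = −ln(1 − r₁·B/P)/ln(1+r₁) ≈ 34.10 → 35 more payments.

38 payments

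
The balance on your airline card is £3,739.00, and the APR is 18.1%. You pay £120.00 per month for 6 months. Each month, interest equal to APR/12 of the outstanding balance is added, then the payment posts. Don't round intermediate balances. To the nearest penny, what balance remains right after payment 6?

£3,342.70

Monthly rate r = 18.1%/12 = 1.50833% = 0.0150833.
Each month: B ← B·(1+r) − £120.00.
Month 1: interest £56.40; balance after payment £3,675.40.
Month 2: interest £55.44; balance after payment £3,610.83.
Month 3: interest £54.46; balance after payment £3,545.30.
Month 4: interest £53.47; balance after payment £3,478.77.
Month 5: interest £52.47; balance after payment £3,411.24.
Month 6: interest £51.45; balance after payment £3,342.70.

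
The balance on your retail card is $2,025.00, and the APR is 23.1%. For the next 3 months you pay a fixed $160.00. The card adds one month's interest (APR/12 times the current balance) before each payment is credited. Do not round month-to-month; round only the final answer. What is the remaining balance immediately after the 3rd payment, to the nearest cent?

$1,654.91

Monthly rate r = 23.1%/12 = 1.925% = 0.01925.
Each month: B ← B·(1+r) − $160.00.
Month 1: interest $38.98; balance after payment $1,903.98.
Month 2: interest $36.65; balance after payment $1,780.63.
Month 3: interest $34.28; balance after payment $1,654.91.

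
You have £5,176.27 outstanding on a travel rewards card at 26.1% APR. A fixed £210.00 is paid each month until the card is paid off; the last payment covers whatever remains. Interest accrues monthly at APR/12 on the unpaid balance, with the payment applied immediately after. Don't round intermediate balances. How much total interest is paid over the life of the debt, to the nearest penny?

£2,320.86

Monthly rate r = 26.1%/12 = 2.175% = 0.02175.
Payoff takes n = ⌈−ln(1 − rB₀/P)/ln(1+r)⌉ = ⌈35.698⌉ = 36 payments; the last is £147.13.
Total paid = 35·£210.00 + £147.13 = £7,497.13.
Total interest = total paid − principal = £7,497.13 − £5,176.27 = £2,320.86.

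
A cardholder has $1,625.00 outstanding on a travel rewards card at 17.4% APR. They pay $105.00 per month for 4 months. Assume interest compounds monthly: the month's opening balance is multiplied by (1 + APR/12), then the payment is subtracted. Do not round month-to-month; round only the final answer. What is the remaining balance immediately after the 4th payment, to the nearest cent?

$1,292.10

Monthly rate r = 17.4%/12 = 1.45% = 0.0145.
Each month: B ← B·(1+r) − $105.00.
Month 1: interest $23.56; balance after payment $1,543.56.
Month 2: interest $22.38; balance after payment $1,460.94.
Month 3: interest $21.18; balance after payment $1,377.13.
Month 4: interest $19.97; balance after payment $1,292.10.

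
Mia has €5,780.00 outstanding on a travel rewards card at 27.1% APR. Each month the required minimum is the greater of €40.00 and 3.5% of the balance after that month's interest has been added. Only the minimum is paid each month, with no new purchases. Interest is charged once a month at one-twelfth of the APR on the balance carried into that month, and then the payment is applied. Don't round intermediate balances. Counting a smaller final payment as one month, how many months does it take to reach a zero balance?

169 months

Monthly rate r = 27.1%/12 = 2.25833% = 0.0225833.
While 3.5% of the post-interest balance exceeds €40.00, each month B ← (B·(1+r))·(1 − 0.035), i.e. B shrinks by the factor (1+r)·0.965 = 0.98679.
This holds for months 1–124. Entering month 125 the balance is €1,111.62; 3.5% of the post-interest balance is now below €40.00, so the flat €40.00 minimum applies from here.
From month 125 a fixed €40.00 at rate r clears €1,111.62 in 45 more payments. Total: 124 + 45 = 169 months.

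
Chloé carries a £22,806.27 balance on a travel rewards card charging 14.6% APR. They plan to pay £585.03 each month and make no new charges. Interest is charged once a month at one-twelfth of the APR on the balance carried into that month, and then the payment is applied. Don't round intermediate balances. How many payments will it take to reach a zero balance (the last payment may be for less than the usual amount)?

54 payments

Monthly rate r = 14.6%/12 = 1.21667% = 0.0121667.
Recurrence: B ← B·(1+r) − £585.03.
Month 1: interest £277.48; balance after payment £22,498.72.
Month 2: interest £273.73; balance after payment £22,187.42.
Closed form: n = −ln(1 − rB₀/P)/ln(1+r) = −ln(0.52571)/ln(1.01217) ≈ 53.171, so the balance reaches zero during payment 54.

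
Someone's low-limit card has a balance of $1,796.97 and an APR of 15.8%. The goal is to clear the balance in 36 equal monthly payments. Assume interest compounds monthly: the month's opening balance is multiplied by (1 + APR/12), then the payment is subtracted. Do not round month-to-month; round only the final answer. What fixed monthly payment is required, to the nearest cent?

Monthly rate r = 15.8%/12 = 1.31667% = 0.0131667.
Level-payment amortization: P = B₀·r / (1 − (1+r)^(−n)) = 1796.97·0.0131667 / (1 − 1.01317^(−36)).
Denominator 1 − (1+r)^(−36) = 0.375564117.
P = 23.6601 / 0.375564117 ≈ 63.00.

$63.00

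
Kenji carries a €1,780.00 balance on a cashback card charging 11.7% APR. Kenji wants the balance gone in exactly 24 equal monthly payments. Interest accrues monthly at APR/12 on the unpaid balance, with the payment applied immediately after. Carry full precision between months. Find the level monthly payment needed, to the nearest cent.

Monthly rate r = 11.7%/12 = 0.975% = 0.00975.
Level-payment amortization: P = B₀·r / (1 − (1+r)^(−n)) = 1780.00·0.00975 / (1 − 1.00975^(−24)).
Denominator 1 − (1+r)^(−24) = 0.207740755.
P = 17.355 / 0.207740755 ≈ 83.54.

€83.54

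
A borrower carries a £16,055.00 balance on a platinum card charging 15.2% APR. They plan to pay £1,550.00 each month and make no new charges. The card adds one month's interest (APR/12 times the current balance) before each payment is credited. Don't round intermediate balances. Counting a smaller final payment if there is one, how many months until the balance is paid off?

Monthly rate r = 15.2%/12 = 1.26667% = 0.0126667.
Recurrence: B ← B·(1+r) − £1,550.00.
Month 1: interest £203.36; balance after payment £14,708.36.
Month 2: interest £186.31; balance after payment £13,344.67.
Closed form: n = −ln(1 − rB₀/P)/ln(1+r) = −ln(0.8688)/ln(1.01267) ≈ 11.174, so the balance reaches zero during payment 12.

12 payments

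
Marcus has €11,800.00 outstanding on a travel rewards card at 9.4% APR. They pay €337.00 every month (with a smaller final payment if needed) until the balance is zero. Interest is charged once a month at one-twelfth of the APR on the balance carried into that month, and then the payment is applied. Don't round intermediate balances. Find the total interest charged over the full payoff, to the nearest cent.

Monthly rate r = 9.4%/12 = 0.783333% = 0.00783333.
Payoff takes n = ⌈−ln(1 − rB₀/P)/ln(1+r)⌉ = ⌈41.087⌉ = 42 payments; the last is €29.46.
Total paid = 41·€337.00 + €29.46 = €13,846.46.
Total interest = total paid − principal = €13,846.46 − €11,800.00 = €2,046.46.

€2,046.46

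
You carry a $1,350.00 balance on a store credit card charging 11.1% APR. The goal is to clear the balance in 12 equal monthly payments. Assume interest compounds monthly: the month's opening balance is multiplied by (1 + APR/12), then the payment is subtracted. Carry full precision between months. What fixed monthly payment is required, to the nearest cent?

Monthly rate r = 11.1%/12 = 0.925% = 0.00925.
Level-payment amortization: P = B₀·r / (1 − (1+r)^(−n)) = 1350.00·0.00925 / (1 − 1.00925^(−12)).
Denominator 1 − (1+r)^(−12) = 0.104604509.
P = 12.4875 / 0.104604509 ≈ 119.38.

$119.38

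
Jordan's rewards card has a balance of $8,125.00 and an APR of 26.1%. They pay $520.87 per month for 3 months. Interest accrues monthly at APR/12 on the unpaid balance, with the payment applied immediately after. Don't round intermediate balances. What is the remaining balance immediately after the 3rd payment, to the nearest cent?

Monthly rate r = 26.1%/12 = 2.175% = 0.02175.
Each month: B ← B·(1+r) − $520.87.
Month 1: interest $176.72; balance after payment $7,780.85.
Month 2: interest $169.23; balance after payment $7,429.21.
Month 3: interest $161.59; balance after payment $7,069.93.

$7,069.93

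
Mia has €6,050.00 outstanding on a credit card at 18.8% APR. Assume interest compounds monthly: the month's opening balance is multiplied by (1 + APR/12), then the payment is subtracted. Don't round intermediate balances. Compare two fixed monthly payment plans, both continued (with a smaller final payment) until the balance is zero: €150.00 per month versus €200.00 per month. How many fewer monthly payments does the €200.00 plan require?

23 fewer payments

Monthly rate r = 18.8%/12 = 1.56667% = 0.0156667.
At €150.00/mo: n = ⌈−ln(1 − rB₀/P)/ln(1+r)⌉ = 65 payments (last €43.44); total interest = total paid − €6,050.00 = €3,593.44.
At €200.00/mo: 42 payments (last €63.92); total interest €2,213.92.
Payments saved = 65 − 42 = 23.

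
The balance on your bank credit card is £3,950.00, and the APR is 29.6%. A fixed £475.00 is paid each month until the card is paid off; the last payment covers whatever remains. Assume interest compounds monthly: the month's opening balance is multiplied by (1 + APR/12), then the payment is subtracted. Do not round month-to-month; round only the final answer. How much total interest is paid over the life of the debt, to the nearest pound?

Monthly rate r = 29.6%/12 = 2.46667% = 0.0246667.
Payoff takes n = ⌈−ln(1 − rB₀/P)/ln(1+r)⌉ = ⌈9.421⌉ = 10 payments; the last is £201.44.
Total paid = 9·£475.00 + £201.44 = £4,476.44.
Total interest = total paid − principal = £4,476.44 − £3,950.00 = £526.44.

£526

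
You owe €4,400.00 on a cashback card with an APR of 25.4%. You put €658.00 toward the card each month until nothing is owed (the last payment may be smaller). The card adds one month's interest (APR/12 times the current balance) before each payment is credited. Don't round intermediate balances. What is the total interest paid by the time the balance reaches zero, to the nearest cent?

Monthly rate r = 25.4%/12 = 2.11667% = 0.0211667.
Payoff takes n = ⌈−ln(1 − rB₀/P)/ln(1+r)⌉ = ⌈7.286⌉ = 8 payments; the last is €189.74.
Total paid = 7·€658.00 + €189.74 = €4,795.74.
Total interest = total paid − principal = €4,795.74 − €4,400.00 = €395.74.

€395.74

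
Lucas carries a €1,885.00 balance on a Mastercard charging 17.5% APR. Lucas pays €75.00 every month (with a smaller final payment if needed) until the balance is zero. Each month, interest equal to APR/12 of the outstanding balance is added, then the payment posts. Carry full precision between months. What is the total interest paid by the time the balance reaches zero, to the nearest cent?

Monthly rate r = 17.5%/12 = 1.45833% = 0.0145833.
Payoff takes n = ⌈−ln(1 − rB₀/P)/ln(1+r)⌉ = ⌈31.533⌉ = 32 payments; the last is €40.13.
Total paid = 31·€75.00 + €40.13 = €2,365.13.
Total interest = total paid − principal = €2,365.13 − €1,885.00 = €480.13.

€480.13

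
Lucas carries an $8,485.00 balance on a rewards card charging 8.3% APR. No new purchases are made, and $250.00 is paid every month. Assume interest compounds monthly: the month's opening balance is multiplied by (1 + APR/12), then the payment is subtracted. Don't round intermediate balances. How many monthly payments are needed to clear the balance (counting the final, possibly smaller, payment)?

39 months

Monthly rate r = 8.3%/12 = 0.691667% = 0.00691667.
Recurrence: B ← B·(1+r) − $250.00.
Month 1: interest $58.69; balance after payment $8,293.69.
Month 2: interest $57.36; balance after payment $8,101.05.
Closed form: n = −ln(1 − rB₀/P)/ln(1+r) = −ln(0.76525)/ln(1.00692) ≈ 38.816, so the balance reaches zero during payment 39.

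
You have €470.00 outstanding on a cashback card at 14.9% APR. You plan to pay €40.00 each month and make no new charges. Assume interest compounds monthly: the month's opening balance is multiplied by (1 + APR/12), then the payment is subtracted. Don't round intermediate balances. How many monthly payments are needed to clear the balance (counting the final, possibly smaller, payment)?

Monthly rate r = 14.9%/12 = 1.24167% = 0.0124167.
Recurrence: B ← B·(1+r) − €40.00.
Month 1: interest €5.84; balance after payment €435.84.
Month 2: interest €5.41; balance after payment €401.25.
Closed form: n = −ln(1 − rB₀/P)/ln(1+r) = −ln(0.8541)/ln(1.01242) ≈ 12.780, so the balance reaches zero during payment 13.

13 payments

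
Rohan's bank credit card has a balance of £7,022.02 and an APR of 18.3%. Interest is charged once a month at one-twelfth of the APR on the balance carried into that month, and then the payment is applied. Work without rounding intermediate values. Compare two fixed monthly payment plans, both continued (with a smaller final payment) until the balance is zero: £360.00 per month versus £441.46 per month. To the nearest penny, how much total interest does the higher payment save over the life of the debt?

Monthly rate r = 18.3%/12 = 1.525% = 0.01525.
At £360.00/mo: n = ⌈−ln(1 − rB₀/P)/ln(1+r)⌉ = 24 payments (last £118.37); total interest = total paid − £7,022.02 = £1,376.35.
At £441.46/mo: 19 payments (last £158.24); total interest £1,082.50.
Interest saved = £1,376.35 − £1,082.50 = £293.85.

£293.85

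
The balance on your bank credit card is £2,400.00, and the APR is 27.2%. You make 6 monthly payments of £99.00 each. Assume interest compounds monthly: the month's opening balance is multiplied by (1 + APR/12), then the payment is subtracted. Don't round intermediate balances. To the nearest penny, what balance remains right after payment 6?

Monthly rate r = 27.2%/12 = 2.26667% = 0.0226667.
Each month: B ← B·(1+r) − £99.00.
Month 1: interest £54.40; balance after payment £2,355.40.
Month 2: interest £53.39; balance after payment £2,309.79.
Month 3: interest £52.36; balance after payment £2,263.14.
Month 4: interest £51.30; balance after payment £2,215.44.
Month 5: interest £50.22; balance after payment £2,166.66.
Month 6: interest £49.11; balance after payment £2,116.77.

£2,116.77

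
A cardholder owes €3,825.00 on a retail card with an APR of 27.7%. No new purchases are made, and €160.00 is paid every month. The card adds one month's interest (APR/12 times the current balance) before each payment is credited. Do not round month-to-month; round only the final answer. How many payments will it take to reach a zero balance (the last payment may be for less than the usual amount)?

Monthly rate r = 27.7%/12 = 2.30833% = 0.0230833.
Recurrence: B ← B·(1+r) − €160.00.
Month 1: interest €88.29; balance after payment €3,753.29.
Month 2: interest €86.64; balance after payment €3,679.93.
Closed form: n = −ln(1 − rB₀/P)/ln(1+r) = −ln(0.44816)/ln(1.02308) ≈ 35.169, so the balance reaches zero during payment 36.

36 payments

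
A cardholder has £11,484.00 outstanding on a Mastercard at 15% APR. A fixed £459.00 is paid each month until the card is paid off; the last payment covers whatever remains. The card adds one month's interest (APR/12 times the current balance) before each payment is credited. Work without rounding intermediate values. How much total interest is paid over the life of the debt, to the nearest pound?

£2,374

Monthly rate r = 15%/12 = 1.25% = 0.0125.
Payoff takes n = ⌈−ln(1 − rB₀/P)/ln(1+r)⌉ = ⌈30.191⌉ = 31 payments; the last is £88.17.
Total paid = 30·£459.00 + £88.17 = £13,858.17.
Total interest = total paid − principal = £13,858.17 − £11,484.00 = £2,374.17.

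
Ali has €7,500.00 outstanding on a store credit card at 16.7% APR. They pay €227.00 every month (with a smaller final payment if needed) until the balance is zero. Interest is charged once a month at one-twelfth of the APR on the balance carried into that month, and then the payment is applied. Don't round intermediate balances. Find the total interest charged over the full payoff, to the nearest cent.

€2,614.98

Monthly rate r = 16.7%/12 = 1.39167% = 0.0139167.
Payoff takes n = ⌈−ln(1 − rB₀/P)/ln(1+r)⌉ = ⌈44.558⌉ = 45 payments; the last is €126.98.
Total paid = 44·€227.00 + €126.98 = €10,114.98.
Total interest = total paid − principal = €10,114.98 − €7,500.00 = €2,614.98.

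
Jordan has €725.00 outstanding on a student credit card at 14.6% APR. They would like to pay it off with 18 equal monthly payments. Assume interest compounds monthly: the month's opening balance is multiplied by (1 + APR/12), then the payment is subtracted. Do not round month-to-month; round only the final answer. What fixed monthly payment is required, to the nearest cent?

€45.09

Monthly rate r = 14.6%/12 = 1.21667% = 0.0121667.
Level-payment amortization: P = B₀·r / (1 − (1+r)^(−n)) = 725.00·0.0121667 / (1 − 1.01217^(−18)).
Denominator 1 − (1+r)^(−18) = 0.195615957.
P = 8.82083 / 0.195615957 ≈ 45.09.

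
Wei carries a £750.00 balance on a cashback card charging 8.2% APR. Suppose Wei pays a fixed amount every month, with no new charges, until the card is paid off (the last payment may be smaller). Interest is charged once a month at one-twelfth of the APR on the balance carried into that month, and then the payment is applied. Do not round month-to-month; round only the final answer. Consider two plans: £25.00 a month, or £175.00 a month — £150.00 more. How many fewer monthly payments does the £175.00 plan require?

Monthly rate r = 8.2%/12 = 0.683333% = 0.00683333.
At £25.00/mo: n = ⌈−ln(1 − rB₀/P)/ln(1+r)⌉ = 34 payments (last £17.20); total interest = total paid − £750.00 = £92.20.
At £175.00/mo: 5 payments (last £63.94); total interest £13.94.
Payments saved = 34 − 5 = 29.

29 fewer payments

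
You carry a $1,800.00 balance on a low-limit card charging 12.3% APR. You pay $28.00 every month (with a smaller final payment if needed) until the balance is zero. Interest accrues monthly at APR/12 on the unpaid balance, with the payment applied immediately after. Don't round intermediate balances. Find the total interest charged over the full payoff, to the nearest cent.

$1,153.47

Monthly rate r = 12.3%/12 = 1.025% = 0.01025.
Payoff takes n = ⌈−ln(1 − rB₀/P)/ln(1+r)⌉ = ⌈105.480⌉ = 106 payments; the last is $13.47.
Total paid = 105·$28.00 + $13.47 = $2,953.47.
Total interest = total paid − principal = $2,953.47 − $1,800.00 = $1,153.47.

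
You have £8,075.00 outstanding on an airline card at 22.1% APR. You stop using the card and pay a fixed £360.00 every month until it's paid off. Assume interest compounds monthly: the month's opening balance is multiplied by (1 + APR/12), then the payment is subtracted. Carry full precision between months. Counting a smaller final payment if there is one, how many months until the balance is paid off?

Monthly rate r = 22.1%/12 = 1.84167% = 0.0184167.
Recurrence: B ← B·(1+r) − £360.00.
Month 1: interest £148.71; balance after payment £7,863.71.
Month 2: interest £144.82; balance after payment £7,648.54.
Closed form: n = −ln(1 − rB₀/P)/ln(1+r) = −ln(0.5869)/ln(1.01842) ≈ 29.201, so the balance reaches zero during payment 30.

30 months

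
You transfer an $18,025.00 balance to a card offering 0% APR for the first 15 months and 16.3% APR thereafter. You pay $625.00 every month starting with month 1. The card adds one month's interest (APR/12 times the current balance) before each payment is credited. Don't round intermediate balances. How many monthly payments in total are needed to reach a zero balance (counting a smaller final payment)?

Promo months 1–15 at r₀ = 0%/12 = 0; months 16+ at r₁ = 16.3%/12 = 0.0135833.
After month 15 (no interest yet): B = $18,025.00 − 15·$625.00 = $8,650.00.
Then at r₁ with $625.00/mo: n₂ = −ln(1 − r₁·B/P)/ln(1+r₁) ≈ 15.43 → 16 more payments.

31 months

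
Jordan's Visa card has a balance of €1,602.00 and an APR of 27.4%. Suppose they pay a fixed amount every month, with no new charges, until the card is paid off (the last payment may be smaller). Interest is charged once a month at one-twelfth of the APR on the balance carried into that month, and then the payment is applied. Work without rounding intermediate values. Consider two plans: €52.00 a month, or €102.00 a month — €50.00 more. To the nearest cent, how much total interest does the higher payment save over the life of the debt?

€792.93

Monthly rate r = 27.4%/12 = 2.28333% = 0.0228333.
At €52.00/mo: n = ⌈−ln(1 − rB₀/P)/ln(1+r)⌉ = 54 payments (last €43.74); total interest = total paid − €1,602.00 = €1,197.74.
At €102.00/mo: 20 payments (last €68.81); total interest €404.81.
Interest saved = €1,197.74 − €404.81 = €792.93.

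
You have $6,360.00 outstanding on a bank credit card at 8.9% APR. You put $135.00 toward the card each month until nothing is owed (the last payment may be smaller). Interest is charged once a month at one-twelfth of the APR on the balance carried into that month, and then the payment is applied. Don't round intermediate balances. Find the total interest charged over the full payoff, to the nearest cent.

$1,493.68

Monthly rate r = 8.9%/12 = 0.741667% = 0.00741667.
Payoff takes n = ⌈−ln(1 − rB₀/P)/ln(1+r)⌉ = ⌈58.175⌉ = 59 payments; the last is $23.68.
Total paid = 58·$135.00 + $23.68 = $7,853.68.
Total interest = total paid − principal = $7,853.68 − $6,360.00 = $1,493.68.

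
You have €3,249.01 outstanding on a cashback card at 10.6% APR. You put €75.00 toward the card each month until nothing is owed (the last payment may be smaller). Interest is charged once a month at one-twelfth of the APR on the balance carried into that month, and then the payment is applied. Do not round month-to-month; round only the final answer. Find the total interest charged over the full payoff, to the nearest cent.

Monthly rate r = 10.6%/12 = 0.883333% = 0.00883333.
Payoff takes n = ⌈−ln(1 − rB₀/P)/ln(1+r)⌉ = ⌈54.845⌉ = 55 payments; the last is €63.42.
Total paid = 54·€75.00 + €63.42 = €4,113.42.
Total interest = total paid − principal = €4,113.42 − €3,249.01 = €864.41.

€864.41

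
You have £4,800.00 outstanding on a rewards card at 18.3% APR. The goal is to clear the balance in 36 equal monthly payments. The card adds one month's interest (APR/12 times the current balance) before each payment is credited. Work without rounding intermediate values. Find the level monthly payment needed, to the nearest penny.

Monthly rate r = 18.3%/12 = 1.525% = 0.01525.
Level-payment amortization: P = B₀·r / (1 − (1+r)^(−n)) = 4800.00·0.01525 / (1 − 1.01525^(−36)).
Denominator 1 − (1+r)^(−36) = 0.420074686.
P = 73.2 / 0.420074686 ≈ 174.25.

£174.25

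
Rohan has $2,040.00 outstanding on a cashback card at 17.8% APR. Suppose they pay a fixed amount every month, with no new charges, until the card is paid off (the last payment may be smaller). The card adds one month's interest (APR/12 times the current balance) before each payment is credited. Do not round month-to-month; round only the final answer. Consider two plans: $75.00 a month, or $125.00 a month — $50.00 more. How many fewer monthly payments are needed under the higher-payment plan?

Monthly rate r = 17.8%/12 = 1.48333% = 0.0148333.
At $75.00/mo: n = ⌈−ln(1 − rB₀/P)/ln(1+r)⌉ = 36 payments (last $6.49); total interest = total paid − $2,040.00 = $591.49.
At $125.00/mo: 19 payments (last $103.18); total interest $313.18.
Payments saved = 36 − 19 = 17.

17 fewer payments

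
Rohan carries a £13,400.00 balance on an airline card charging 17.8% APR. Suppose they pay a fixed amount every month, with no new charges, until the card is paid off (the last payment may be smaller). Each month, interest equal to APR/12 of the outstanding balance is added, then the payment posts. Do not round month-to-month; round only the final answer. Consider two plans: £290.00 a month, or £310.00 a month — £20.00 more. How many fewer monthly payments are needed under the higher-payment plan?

Monthly rate r = 17.8%/12 = 1.48333% = 0.0148333.
At £290.00/mo: n = ⌈−ln(1 − rB₀/P)/ln(1+r)⌉ = 79 payments (last £157.26); total interest = total paid − £13,400.00 = £9,377.26.
At £310.00/mo: 70 payments (last £189.16); total interest £8,179.16.
Payments saved = 79 − 70 = 9.

9 fewer payments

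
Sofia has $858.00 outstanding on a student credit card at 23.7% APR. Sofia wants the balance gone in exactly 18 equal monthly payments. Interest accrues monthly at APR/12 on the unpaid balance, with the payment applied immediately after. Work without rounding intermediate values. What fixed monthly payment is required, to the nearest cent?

$57.10

Monthly rate r = 23.7%/12 = 1.975% = 0.01975.
Level-payment amortization: P = B₀·r / (1 − (1+r)^(−n)) = 858.00·0.01975 / (1 − 1.01975^(−18)).
Denominator 1 − (1+r)^(−18) = 0.296744482.
P = 16.9455 / 0.296744482 ≈ 57.10.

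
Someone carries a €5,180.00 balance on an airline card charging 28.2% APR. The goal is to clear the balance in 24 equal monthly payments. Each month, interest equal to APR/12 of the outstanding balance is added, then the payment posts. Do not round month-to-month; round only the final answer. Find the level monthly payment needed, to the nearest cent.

Monthly rate r = 28.2%/12 = 2.35% = 0.0235.
Level-payment amortization: P = B₀·r / (1 − (1+r)^(−n)) = 5180.00·0.0235 / (1 − 1.0235^(−24)).
Denominator 1 − (1+r)^(−24) = 0.427346826.
P = 121.73 / 0.427346826 ≈ 284.85.

€284.85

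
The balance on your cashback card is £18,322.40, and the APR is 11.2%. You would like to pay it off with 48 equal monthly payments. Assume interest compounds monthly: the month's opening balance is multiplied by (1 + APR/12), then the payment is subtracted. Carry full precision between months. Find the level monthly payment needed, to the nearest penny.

Monthly rate r = 11.2%/12 = 0.933333% = 0.00933333.
Level-payment amortization: P = B₀·r / (1 − (1+r)^(−n)) = 18322.40·0.00933333 / (1 − 1.00933^(−48)).
Denominator 1 − (1+r)^(−48) = 0.359766453.
P = 171.009 / 0.359766453 ≈ 475.33.

£475.33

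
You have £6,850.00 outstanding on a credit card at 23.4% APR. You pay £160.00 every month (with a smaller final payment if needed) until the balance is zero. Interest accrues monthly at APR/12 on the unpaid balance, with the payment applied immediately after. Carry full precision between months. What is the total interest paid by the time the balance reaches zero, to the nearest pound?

Monthly rate r = 23.4%/12 = 1.95% = 0.0195.
Payoff takes n = ⌈−ln(1 − rB₀/P)/ln(1+r)⌉ = ⌈93.249⌉ = 94 payments; the last is £40.21.
Total paid = 93·£160.00 + £40.21 = £14,920.21.
Total interest = total paid − principal = £14,920.21 − £6,850.00 = £8,070.21.

£8,070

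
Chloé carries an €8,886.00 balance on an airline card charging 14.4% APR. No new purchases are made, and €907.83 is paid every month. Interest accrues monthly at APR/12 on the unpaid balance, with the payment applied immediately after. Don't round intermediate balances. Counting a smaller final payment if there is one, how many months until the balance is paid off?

Monthly rate r = 14.4%/12 = 1.2% = 0.012.
Recurrence: B ← B·(1+r) − €907.83.
Month 1: interest €106.63; balance after payment €8,084.80.
Month 2: interest €97.02; balance after payment €7,273.99.
Closed form: n = −ln(1 − rB₀/P)/ln(1+r) = −ln(0.88254)/ln(1.012) ≈ 10.475, so the balance reaches zero during payment 11.

11 months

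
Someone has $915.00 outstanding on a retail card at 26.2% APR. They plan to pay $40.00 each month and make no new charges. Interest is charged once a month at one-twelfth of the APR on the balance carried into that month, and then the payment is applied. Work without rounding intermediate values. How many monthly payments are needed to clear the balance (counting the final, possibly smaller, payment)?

33 months

Monthly rate r = 26.2%/12 = 2.18333% = 0.0218333.
Recurrence: B ← B·(1+r) − $40.00.
Month 1: interest $19.98; balance after payment $894.98.
Month 2: interest $19.54; balance after payment $874.52.
Closed form: n = −ln(1 − rB₀/P)/ln(1+r) = −ln(0.50056)/ln(1.02183) ≈ 32.040, so the balance reaches zero during payment 33.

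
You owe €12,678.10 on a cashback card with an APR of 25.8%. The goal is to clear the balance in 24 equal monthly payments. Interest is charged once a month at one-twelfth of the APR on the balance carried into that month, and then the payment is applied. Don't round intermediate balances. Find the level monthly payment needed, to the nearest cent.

€681.75

Monthly rate r = 25.8%/12 = 2.15% = 0.0215.
Level-payment amortization: P = B₀·r / (1 − (1+r)^(−n)) = 12678.10·0.0215 / (1 − 1.0215^(−24)).
Denominator 1 − (1+r)^(−24) = 0.399823348.
P = 272.579 / 0.399823348 ≈ 681.75.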